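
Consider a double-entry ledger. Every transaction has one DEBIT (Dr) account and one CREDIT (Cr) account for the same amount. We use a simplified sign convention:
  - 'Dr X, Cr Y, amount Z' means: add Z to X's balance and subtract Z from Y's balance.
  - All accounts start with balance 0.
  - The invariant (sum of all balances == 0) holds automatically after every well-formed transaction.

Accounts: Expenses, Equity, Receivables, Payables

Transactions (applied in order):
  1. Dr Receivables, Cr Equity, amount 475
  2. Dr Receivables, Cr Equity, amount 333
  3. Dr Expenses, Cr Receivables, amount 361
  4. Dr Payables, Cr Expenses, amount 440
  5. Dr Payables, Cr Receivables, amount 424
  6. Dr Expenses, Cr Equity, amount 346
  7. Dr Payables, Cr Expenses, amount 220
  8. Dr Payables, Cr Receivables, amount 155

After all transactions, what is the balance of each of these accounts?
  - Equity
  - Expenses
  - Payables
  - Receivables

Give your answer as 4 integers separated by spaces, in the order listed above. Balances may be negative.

After txn 1 (Dr Receivables, Cr Equity, amount 475): Equity=-475 Receivables=475
After txn 2 (Dr Receivables, Cr Equity, amount 333): Equity=-808 Receivables=808
After txn 3 (Dr Expenses, Cr Receivables, amount 361): Equity=-808 Expenses=361 Receivables=447
After txn 4 (Dr Payables, Cr Expenses, amount 440): Equity=-808 Expenses=-79 Payables=440 Receivables=447
After txn 5 (Dr Payables, Cr Receivables, amount 424): Equity=-808 Expenses=-79 Payables=864 Receivables=23
After txn 6 (Dr Expenses, Cr Equity, amount 346): Equity=-1154 Expenses=267 Payables=864 Receivables=23
After txn 7 (Dr Payables, Cr Expenses, amount 220): Equity=-1154 Expenses=47 Payables=1084 Receivables=23
After txn 8 (Dr Payables, Cr Receivables, amount 155): Equity=-1154 Expenses=47 Payables=1239 Receivables=-132

Answer: -1154 47 1239 -132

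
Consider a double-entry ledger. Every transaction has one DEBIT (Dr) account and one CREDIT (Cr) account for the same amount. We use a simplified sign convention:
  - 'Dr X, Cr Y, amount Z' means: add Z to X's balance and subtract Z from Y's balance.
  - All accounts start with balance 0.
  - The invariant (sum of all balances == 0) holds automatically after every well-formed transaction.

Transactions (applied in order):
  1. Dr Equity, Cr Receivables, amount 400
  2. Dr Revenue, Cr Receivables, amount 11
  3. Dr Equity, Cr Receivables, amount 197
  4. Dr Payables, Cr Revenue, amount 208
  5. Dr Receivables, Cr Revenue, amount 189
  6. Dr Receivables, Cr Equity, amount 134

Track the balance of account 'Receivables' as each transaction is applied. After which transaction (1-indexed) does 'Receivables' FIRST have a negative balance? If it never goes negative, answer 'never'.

After txn 1: Receivables=-400

Answer: 1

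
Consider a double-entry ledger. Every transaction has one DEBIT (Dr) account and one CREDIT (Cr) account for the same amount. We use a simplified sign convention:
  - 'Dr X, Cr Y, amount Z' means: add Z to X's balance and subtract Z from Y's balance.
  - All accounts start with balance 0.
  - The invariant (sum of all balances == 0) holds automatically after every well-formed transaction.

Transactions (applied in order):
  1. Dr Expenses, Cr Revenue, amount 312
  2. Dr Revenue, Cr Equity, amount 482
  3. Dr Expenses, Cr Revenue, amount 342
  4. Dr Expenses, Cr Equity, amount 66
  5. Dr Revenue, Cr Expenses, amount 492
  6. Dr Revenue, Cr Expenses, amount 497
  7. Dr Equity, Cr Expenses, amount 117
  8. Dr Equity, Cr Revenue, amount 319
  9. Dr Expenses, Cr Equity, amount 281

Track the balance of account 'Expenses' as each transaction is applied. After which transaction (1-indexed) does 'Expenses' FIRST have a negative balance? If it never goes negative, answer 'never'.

After txn 1: Expenses=312
After txn 2: Expenses=312
After txn 3: Expenses=654
After txn 4: Expenses=720
After txn 5: Expenses=228
After txn 6: Expenses=-269

Answer: 6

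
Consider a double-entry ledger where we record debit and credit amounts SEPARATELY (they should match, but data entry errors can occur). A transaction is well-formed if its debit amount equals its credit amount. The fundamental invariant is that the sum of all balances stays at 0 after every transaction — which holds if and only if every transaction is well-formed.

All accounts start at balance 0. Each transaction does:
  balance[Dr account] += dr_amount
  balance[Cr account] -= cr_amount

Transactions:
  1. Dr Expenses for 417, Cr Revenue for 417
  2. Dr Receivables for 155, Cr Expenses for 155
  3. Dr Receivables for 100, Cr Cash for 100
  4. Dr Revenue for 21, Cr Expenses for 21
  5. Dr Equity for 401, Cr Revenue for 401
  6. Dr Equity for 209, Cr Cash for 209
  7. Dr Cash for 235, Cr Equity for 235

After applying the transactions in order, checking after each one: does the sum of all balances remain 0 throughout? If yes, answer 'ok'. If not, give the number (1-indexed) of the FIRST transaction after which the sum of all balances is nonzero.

Answer: ok

Derivation:
After txn 1: dr=417 cr=417 sum_balances=0
After txn 2: dr=155 cr=155 sum_balances=0
After txn 3: dr=100 cr=100 sum_balances=0
After txn 4: dr=21 cr=21 sum_balances=0
After txn 5: dr=401 cr=401 sum_balances=0
After txn 6: dr=209 cr=209 sum_balances=0
After txn 7: dr=235 cr=235 sum_balances=0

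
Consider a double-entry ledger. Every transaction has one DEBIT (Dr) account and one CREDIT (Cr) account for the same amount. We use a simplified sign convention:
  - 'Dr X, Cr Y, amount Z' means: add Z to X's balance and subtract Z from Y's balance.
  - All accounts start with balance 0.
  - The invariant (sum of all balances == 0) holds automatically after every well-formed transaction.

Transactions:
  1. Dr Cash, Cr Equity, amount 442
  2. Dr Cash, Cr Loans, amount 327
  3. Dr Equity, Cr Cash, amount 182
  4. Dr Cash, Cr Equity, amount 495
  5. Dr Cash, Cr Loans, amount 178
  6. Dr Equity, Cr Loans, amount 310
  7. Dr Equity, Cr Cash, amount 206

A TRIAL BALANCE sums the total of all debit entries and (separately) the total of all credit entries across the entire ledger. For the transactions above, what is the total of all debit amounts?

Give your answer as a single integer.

Answer: 2140

Derivation:
Txn 1: debit+=442
Txn 2: debit+=327
Txn 3: debit+=182
Txn 4: debit+=495
Txn 5: debit+=178
Txn 6: debit+=310
Txn 7: debit+=206
Total debits = 2140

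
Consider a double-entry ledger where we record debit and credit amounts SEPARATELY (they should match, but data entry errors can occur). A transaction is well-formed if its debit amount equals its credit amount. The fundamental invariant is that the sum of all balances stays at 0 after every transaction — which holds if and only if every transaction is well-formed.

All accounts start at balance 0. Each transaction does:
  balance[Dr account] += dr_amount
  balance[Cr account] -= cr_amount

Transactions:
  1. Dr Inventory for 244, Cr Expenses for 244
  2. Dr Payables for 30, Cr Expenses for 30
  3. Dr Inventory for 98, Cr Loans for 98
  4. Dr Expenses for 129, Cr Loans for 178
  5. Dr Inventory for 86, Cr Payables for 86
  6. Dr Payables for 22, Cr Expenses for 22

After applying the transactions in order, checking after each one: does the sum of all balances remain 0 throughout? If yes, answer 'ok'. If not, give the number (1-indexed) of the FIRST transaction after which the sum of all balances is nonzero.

Answer: 4

Derivation:
After txn 1: dr=244 cr=244 sum_balances=0
After txn 2: dr=30 cr=30 sum_balances=0
After txn 3: dr=98 cr=98 sum_balances=0
After txn 4: dr=129 cr=178 sum_balances=-49
After txn 5: dr=86 cr=86 sum_balances=-49
After txn 6: dr=22 cr=22 sum_balances=-49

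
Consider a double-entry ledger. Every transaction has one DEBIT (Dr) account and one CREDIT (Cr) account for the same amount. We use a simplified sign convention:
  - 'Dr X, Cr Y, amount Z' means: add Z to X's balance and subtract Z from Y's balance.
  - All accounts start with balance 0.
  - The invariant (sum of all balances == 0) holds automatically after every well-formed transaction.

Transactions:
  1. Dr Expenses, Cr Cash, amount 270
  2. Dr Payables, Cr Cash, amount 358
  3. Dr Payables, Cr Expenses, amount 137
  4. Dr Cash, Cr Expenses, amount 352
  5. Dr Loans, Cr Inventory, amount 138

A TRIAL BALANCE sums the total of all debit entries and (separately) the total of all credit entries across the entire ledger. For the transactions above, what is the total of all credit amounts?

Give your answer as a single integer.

Txn 1: credit+=270
Txn 2: credit+=358
Txn 3: credit+=137
Txn 4: credit+=352
Txn 5: credit+=138
Total credits = 1255

Answer: 1255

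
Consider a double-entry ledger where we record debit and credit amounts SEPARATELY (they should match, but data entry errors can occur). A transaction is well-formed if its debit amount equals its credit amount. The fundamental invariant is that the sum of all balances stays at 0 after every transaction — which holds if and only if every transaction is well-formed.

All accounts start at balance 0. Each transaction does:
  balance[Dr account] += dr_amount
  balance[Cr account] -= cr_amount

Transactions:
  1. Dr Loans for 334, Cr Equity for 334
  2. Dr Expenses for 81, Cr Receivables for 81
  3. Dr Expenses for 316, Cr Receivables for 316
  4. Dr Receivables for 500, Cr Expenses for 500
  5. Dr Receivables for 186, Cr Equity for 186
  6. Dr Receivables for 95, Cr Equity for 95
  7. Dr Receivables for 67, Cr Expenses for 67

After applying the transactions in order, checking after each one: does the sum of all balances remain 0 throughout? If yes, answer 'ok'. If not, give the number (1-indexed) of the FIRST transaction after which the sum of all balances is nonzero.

Answer: ok

Derivation:
After txn 1: dr=334 cr=334 sum_balances=0
After txn 2: dr=81 cr=81 sum_balances=0
After txn 3: dr=316 cr=316 sum_balances=0
After txn 4: dr=500 cr=500 sum_balances=0
After txn 5: dr=186 cr=186 sum_balances=0
After txn 6: dr=95 cr=95 sum_balances=0
After txn 7: dr=67 cr=67 sum_balances=0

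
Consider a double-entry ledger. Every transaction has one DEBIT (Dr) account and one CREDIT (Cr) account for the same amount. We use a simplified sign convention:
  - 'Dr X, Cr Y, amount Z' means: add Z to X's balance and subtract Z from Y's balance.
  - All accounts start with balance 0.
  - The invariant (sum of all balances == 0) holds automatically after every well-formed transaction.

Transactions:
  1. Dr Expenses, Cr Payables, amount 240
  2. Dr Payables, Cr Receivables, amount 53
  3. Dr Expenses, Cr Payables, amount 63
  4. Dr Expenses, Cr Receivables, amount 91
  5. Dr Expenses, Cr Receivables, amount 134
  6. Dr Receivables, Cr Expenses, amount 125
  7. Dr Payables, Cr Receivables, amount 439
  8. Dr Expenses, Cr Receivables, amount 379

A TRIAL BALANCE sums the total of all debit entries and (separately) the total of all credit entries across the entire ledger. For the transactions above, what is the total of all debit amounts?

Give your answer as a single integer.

Answer: 1524

Derivation:
Txn 1: debit+=240
Txn 2: debit+=53
Txn 3: debit+=63
Txn 4: debit+=91
Txn 5: debit+=134
Txn 6: debit+=125
Txn 7: debit+=439
Txn 8: debit+=379
Total debits = 1524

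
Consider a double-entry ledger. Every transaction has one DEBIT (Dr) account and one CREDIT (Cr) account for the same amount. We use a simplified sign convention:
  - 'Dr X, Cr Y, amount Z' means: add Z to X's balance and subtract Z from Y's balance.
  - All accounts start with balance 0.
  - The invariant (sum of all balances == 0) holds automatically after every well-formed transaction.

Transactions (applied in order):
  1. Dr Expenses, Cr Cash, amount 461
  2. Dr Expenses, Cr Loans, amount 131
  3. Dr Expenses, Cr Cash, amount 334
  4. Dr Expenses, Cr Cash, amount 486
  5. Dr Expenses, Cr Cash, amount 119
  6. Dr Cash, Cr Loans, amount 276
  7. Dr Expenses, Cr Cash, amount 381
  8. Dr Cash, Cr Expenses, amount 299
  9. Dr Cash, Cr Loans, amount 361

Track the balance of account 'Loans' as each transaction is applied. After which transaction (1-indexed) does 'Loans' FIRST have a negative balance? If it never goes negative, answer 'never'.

Answer: 2

Derivation:
After txn 1: Loans=0
After txn 2: Loans=-131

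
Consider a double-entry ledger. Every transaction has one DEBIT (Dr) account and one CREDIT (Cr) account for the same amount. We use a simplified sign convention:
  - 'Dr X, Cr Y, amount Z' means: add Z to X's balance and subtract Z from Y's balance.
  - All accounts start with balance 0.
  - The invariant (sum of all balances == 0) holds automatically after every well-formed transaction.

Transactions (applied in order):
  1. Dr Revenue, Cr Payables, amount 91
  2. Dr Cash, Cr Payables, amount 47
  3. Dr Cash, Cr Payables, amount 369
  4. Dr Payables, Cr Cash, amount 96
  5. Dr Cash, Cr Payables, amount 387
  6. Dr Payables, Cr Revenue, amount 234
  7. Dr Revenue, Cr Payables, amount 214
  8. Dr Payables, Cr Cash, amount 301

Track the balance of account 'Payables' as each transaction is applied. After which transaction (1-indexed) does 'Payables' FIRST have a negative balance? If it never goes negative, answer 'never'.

After txn 1: Payables=-91

Answer: 1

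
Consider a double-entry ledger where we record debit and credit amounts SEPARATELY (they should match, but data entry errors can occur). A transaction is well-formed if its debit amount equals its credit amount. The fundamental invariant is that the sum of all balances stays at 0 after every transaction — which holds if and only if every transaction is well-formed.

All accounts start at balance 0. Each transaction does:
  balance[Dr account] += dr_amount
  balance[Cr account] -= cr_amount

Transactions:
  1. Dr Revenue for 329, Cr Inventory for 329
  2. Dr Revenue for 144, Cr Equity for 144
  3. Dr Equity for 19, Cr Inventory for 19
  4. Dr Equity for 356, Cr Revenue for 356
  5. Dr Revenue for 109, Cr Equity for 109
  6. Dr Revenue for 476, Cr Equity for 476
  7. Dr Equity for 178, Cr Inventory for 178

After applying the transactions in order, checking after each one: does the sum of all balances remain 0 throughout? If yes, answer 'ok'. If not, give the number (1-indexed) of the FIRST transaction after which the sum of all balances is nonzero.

Answer: ok

Derivation:
After txn 1: dr=329 cr=329 sum_balances=0
After txn 2: dr=144 cr=144 sum_balances=0
After txn 3: dr=19 cr=19 sum_balances=0
After txn 4: dr=356 cr=356 sum_balances=0
After txn 5: dr=109 cr=109 sum_balances=0
After txn 6: dr=476 cr=476 sum_balances=0
After txn 7: dr=178 cr=178 sum_balances=0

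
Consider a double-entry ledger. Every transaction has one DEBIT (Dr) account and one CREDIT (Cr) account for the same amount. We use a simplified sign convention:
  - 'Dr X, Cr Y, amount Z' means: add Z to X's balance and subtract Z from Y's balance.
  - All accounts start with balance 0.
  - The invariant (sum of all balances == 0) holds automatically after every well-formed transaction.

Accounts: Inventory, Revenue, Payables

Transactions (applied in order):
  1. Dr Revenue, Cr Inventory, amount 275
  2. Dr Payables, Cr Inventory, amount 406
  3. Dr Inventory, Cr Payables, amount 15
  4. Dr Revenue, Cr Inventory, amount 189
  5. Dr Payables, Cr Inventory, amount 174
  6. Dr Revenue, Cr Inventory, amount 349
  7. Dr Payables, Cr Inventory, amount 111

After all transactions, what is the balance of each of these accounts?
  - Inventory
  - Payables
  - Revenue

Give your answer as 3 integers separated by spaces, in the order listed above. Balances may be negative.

After txn 1 (Dr Revenue, Cr Inventory, amount 275): Inventory=-275 Revenue=275
After txn 2 (Dr Payables, Cr Inventory, amount 406): Inventory=-681 Payables=406 Revenue=275
After txn 3 (Dr Inventory, Cr Payables, amount 15): Inventory=-666 Payables=391 Revenue=275
After txn 4 (Dr Revenue, Cr Inventory, amount 189): Inventory=-855 Payables=391 Revenue=464
After txn 5 (Dr Payables, Cr Inventory, amount 174): Inventory=-1029 Payables=565 Revenue=464
After txn 6 (Dr Revenue, Cr Inventory, amount 349): Inventory=-1378 Payables=565 Revenue=813
After txn 7 (Dr Payables, Cr Inventory, amount 111): Inventory=-1489 Payables=676 Revenue=813

Answer: -1489 676 813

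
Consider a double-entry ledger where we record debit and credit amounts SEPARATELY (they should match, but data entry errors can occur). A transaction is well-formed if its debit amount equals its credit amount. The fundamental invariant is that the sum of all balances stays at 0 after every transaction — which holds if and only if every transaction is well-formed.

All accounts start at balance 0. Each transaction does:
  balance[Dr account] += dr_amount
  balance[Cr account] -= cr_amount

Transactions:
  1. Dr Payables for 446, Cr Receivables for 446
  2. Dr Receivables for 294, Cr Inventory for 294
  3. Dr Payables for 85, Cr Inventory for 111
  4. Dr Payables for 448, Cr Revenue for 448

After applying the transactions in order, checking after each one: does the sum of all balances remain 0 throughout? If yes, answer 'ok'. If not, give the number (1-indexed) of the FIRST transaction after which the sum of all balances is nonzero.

After txn 1: dr=446 cr=446 sum_balances=0
After txn 2: dr=294 cr=294 sum_balances=0
After txn 3: dr=85 cr=111 sum_balances=-26
After txn 4: dr=448 cr=448 sum_balances=-26

Answer: 3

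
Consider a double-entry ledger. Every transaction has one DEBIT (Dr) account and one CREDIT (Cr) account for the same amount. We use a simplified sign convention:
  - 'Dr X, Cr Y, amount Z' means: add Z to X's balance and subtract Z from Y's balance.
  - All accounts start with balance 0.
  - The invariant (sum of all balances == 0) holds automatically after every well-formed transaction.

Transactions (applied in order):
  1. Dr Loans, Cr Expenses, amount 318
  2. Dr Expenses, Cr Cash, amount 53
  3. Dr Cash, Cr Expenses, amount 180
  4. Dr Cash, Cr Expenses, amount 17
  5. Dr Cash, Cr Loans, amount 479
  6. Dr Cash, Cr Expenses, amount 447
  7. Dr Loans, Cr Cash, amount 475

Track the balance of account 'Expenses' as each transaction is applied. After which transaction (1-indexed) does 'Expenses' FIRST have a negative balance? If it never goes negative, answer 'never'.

Answer: 1

Derivation:
After txn 1: Expenses=-318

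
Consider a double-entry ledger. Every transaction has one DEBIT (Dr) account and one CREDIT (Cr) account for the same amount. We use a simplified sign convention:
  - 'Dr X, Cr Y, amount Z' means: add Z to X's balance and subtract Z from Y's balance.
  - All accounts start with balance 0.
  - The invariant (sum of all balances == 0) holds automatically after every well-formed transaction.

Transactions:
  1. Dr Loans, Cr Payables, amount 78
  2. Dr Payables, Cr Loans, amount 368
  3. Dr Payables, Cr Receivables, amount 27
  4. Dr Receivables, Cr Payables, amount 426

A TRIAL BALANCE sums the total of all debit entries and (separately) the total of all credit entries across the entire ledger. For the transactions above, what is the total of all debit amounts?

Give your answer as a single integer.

Txn 1: debit+=78
Txn 2: debit+=368
Txn 3: debit+=27
Txn 4: debit+=426
Total debits = 899

Answer: 899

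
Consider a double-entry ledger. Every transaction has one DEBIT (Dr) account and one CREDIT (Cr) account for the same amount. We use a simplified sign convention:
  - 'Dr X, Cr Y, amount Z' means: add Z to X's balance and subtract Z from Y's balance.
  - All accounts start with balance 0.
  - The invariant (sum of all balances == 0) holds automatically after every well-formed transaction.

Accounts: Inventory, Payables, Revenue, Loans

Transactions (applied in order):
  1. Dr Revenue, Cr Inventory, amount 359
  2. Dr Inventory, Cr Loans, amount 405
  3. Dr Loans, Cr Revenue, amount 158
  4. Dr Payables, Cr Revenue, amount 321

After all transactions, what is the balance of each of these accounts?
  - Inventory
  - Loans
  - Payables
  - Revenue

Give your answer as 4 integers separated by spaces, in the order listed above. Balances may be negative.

Answer: 46 -247 321 -120

Derivation:
After txn 1 (Dr Revenue, Cr Inventory, amount 359): Inventory=-359 Revenue=359
After txn 2 (Dr Inventory, Cr Loans, amount 405): Inventory=46 Loans=-405 Revenue=359
After txn 3 (Dr Loans, Cr Revenue, amount 158): Inventory=46 Loans=-247 Revenue=201
After txn 4 (Dr Payables, Cr Revenue, amount 321): Inventory=46 Loans=-247 Payables=321 Revenue=-120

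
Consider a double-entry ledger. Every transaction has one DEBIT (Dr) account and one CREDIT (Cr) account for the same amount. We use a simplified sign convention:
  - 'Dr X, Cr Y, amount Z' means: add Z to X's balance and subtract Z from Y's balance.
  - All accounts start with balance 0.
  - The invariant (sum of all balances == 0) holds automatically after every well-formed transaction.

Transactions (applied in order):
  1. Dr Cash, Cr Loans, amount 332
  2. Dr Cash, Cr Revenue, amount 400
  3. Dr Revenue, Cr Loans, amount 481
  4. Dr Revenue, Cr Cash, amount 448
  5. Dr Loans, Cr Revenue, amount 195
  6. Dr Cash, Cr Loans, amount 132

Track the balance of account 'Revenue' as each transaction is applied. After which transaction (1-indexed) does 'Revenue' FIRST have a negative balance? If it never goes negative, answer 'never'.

Answer: 2

Derivation:
After txn 1: Revenue=0
After txn 2: Revenue=-400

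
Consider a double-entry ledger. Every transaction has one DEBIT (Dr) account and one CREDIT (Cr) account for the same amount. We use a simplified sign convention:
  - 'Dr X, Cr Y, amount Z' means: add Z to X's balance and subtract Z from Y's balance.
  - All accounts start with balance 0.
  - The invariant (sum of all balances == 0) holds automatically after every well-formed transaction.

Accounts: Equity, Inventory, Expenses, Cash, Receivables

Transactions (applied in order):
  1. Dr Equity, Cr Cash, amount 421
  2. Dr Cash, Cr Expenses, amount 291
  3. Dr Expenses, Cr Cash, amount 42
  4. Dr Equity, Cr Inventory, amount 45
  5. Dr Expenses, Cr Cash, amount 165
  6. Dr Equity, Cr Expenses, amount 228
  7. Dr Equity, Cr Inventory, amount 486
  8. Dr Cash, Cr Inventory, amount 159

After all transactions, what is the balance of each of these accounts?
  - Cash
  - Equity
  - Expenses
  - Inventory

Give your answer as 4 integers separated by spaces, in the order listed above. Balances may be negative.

Answer: -178 1180 -312 -690

Derivation:
After txn 1 (Dr Equity, Cr Cash, amount 421): Cash=-421 Equity=421
After txn 2 (Dr Cash, Cr Expenses, amount 291): Cash=-130 Equity=421 Expenses=-291
After txn 3 (Dr Expenses, Cr Cash, amount 42): Cash=-172 Equity=421 Expenses=-249
After txn 4 (Dr Equity, Cr Inventory, amount 45): Cash=-172 Equity=466 Expenses=-249 Inventory=-45
After txn 5 (Dr Expenses, Cr Cash, amount 165): Cash=-337 Equity=466 Expenses=-84 Inventory=-45
After txn 6 (Dr Equity, Cr Expenses, amount 228): Cash=-337 Equity=694 Expenses=-312 Inventory=-45
After txn 7 (Dr Equity, Cr Inventory, amount 486): Cash=-337 Equity=1180 Expenses=-312 Inventory=-531
After txn 8 (Dr Cash, Cr Inventory, amount 159): Cash=-178 Equity=1180 Expenses=-312 Inventory=-690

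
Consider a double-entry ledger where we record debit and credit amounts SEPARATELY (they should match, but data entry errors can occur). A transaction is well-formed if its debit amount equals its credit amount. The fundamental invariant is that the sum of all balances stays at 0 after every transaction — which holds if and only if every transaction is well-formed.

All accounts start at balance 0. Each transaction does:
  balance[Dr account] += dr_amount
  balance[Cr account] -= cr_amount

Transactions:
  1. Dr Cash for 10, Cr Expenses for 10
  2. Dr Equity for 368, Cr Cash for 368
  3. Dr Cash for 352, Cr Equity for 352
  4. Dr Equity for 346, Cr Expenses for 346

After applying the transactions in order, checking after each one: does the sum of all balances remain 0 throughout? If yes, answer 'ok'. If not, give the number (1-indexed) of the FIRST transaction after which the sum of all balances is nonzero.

Answer: ok

Derivation:
After txn 1: dr=10 cr=10 sum_balances=0
After txn 2: dr=368 cr=368 sum_balances=0
After txn 3: dr=352 cr=352 sum_balances=0
After txn 4: dr=346 cr=346 sum_balances=0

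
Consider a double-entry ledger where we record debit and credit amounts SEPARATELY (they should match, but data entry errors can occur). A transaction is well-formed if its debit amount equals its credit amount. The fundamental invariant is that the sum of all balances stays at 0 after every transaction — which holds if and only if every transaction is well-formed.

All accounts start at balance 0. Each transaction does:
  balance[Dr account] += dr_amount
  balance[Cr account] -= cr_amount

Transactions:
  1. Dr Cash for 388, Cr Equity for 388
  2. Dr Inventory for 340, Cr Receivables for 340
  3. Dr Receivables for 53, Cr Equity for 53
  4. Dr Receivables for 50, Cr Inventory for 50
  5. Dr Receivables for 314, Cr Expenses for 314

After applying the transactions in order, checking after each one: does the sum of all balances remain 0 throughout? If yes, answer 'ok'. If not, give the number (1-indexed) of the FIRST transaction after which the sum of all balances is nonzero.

Answer: ok

Derivation:
After txn 1: dr=388 cr=388 sum_balances=0
After txn 2: dr=340 cr=340 sum_balances=0
After txn 3: dr=53 cr=53 sum_balances=0
After txn 4: dr=50 cr=50 sum_balances=0
After txn 5: dr=314 cr=314 sum_balances=0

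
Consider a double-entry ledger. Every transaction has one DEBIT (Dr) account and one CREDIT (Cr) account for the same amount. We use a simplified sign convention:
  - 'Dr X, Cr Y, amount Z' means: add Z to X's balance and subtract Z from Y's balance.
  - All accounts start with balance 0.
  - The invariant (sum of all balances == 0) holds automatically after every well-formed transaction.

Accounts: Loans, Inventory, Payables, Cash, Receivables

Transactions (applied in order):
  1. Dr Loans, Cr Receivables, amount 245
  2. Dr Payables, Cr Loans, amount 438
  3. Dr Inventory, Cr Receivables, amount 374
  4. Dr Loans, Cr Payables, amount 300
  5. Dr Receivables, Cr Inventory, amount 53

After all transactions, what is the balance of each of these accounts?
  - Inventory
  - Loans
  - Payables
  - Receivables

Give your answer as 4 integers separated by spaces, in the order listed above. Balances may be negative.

Answer: 321 107 138 -566

Derivation:
After txn 1 (Dr Loans, Cr Receivables, amount 245): Loans=245 Receivables=-245
After txn 2 (Dr Payables, Cr Loans, amount 438): Loans=-193 Payables=438 Receivables=-245
After txn 3 (Dr Inventory, Cr Receivables, amount 374): Inventory=374 Loans=-193 Payables=438 Receivables=-619
After txn 4 (Dr Loans, Cr Payables, amount 300): Inventory=374 Loans=107 Payables=138 Receivables=-619
After txn 5 (Dr Receivables, Cr Inventory, amount 53): Inventory=321 Loans=107 Payables=138 Receivables=-566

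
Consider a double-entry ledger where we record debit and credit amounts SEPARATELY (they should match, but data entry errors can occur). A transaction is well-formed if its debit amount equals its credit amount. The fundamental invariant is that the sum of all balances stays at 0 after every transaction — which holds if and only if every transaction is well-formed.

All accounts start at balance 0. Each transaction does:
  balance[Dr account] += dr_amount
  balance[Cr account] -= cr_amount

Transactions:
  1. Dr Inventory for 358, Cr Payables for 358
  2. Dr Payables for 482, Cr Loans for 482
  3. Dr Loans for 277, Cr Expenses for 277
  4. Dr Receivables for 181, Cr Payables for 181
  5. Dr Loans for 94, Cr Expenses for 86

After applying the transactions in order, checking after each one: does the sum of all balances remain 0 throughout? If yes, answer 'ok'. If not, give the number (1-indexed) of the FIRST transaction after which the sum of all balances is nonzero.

After txn 1: dr=358 cr=358 sum_balances=0
After txn 2: dr=482 cr=482 sum_balances=0
After txn 3: dr=277 cr=277 sum_balances=0
After txn 4: dr=181 cr=181 sum_balances=0
After txn 5: dr=94 cr=86 sum_balances=8

Answer: 5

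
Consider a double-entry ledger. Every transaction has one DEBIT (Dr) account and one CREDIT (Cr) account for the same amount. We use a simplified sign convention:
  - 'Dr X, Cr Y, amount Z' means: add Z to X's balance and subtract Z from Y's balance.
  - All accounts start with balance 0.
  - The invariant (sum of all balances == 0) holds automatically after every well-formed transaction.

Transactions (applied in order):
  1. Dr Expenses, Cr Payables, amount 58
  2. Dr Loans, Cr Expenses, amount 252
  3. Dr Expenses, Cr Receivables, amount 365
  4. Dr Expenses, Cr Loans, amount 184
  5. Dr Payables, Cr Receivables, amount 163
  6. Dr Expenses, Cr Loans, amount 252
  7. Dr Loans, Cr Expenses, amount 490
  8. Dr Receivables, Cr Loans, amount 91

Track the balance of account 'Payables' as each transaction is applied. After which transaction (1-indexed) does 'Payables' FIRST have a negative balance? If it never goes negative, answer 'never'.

After txn 1: Payables=-58

Answer: 1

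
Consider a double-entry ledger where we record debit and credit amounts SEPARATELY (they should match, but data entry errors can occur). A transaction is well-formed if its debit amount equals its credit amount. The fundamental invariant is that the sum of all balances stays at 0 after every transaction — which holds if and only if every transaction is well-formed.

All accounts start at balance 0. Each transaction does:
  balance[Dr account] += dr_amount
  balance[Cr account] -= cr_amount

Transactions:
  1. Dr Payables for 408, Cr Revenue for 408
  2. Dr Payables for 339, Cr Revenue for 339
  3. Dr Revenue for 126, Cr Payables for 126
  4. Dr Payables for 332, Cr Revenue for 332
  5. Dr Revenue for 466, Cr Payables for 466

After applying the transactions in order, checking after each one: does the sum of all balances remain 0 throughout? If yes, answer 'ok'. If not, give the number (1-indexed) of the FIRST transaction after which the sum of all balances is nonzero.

After txn 1: dr=408 cr=408 sum_balances=0
After txn 2: dr=339 cr=339 sum_balances=0
After txn 3: dr=126 cr=126 sum_balances=0
After txn 4: dr=332 cr=332 sum_balances=0
After txn 5: dr=466 cr=466 sum_balances=0

Answer: ok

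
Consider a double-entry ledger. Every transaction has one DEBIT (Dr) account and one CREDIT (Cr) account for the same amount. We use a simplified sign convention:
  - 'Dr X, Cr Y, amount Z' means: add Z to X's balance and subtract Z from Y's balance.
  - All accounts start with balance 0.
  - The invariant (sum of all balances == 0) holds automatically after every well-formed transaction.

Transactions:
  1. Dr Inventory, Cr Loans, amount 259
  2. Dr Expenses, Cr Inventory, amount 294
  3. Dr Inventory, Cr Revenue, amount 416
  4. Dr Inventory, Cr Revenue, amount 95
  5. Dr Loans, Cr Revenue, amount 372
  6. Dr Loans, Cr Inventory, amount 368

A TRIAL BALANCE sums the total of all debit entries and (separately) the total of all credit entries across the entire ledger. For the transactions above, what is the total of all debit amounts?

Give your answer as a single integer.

Txn 1: debit+=259
Txn 2: debit+=294
Txn 3: debit+=416
Txn 4: debit+=95
Txn 5: debit+=372
Txn 6: debit+=368
Total debits = 1804

Answer: 1804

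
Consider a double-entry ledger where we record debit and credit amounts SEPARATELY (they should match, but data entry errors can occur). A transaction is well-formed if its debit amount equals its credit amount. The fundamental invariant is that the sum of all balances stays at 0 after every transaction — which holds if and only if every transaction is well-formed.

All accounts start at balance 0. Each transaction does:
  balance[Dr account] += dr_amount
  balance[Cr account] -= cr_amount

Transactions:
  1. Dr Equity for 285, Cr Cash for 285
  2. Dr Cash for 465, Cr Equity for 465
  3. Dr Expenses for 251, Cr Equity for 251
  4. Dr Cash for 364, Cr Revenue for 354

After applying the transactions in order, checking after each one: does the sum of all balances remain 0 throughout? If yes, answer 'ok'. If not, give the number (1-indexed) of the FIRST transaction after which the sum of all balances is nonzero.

After txn 1: dr=285 cr=285 sum_balances=0
After txn 2: dr=465 cr=465 sum_balances=0
After txn 3: dr=251 cr=251 sum_balances=0
After txn 4: dr=364 cr=354 sum_balances=10

Answer: 4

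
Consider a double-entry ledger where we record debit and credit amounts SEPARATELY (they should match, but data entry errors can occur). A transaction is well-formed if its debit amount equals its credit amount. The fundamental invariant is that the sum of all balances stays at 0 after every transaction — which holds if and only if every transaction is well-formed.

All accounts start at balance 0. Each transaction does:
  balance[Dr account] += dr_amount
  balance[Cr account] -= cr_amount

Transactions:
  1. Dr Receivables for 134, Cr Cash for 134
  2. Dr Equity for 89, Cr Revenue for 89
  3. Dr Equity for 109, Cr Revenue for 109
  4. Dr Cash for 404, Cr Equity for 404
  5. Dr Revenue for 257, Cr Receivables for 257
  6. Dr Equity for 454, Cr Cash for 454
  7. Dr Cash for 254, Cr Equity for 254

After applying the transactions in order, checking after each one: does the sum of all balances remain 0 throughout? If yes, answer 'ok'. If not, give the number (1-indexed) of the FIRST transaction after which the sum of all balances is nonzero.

Answer: ok

Derivation:
After txn 1: dr=134 cr=134 sum_balances=0
After txn 2: dr=89 cr=89 sum_balances=0
After txn 3: dr=109 cr=109 sum_balances=0
After txn 4: dr=404 cr=404 sum_balances=0
After txn 5: dr=257 cr=257 sum_balances=0
After txn 6: dr=454 cr=454 sum_balances=0
After txn 7: dr=254 cr=254 sum_balances=0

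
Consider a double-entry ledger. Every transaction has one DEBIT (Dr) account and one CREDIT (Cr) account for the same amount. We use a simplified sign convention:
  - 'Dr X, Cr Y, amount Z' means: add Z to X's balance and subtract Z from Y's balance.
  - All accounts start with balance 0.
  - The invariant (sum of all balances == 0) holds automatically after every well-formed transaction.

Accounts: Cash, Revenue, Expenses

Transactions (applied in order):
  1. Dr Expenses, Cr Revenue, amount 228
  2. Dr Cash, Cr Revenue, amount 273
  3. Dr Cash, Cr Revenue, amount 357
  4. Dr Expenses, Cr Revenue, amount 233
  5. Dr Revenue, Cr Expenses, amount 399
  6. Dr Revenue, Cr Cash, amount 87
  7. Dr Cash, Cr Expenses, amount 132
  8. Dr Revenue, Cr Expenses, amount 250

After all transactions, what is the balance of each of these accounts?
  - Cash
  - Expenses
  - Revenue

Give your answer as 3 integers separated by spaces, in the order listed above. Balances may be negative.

Answer: 675 -320 -355

Derivation:
After txn 1 (Dr Expenses, Cr Revenue, amount 228): Expenses=228 Revenue=-228
After txn 2 (Dr Cash, Cr Revenue, amount 273): Cash=273 Expenses=228 Revenue=-501
After txn 3 (Dr Cash, Cr Revenue, amount 357): Cash=630 Expenses=228 Revenue=-858
After txn 4 (Dr Expenses, Cr Revenue, amount 233): Cash=630 Expenses=461 Revenue=-1091
After txn 5 (Dr Revenue, Cr Expenses, amount 399): Cash=630 Expenses=62 Revenue=-692
After txn 6 (Dr Revenue, Cr Cash, amount 87): Cash=543 Expenses=62 Revenue=-605
After txn 7 (Dr Cash, Cr Expenses, amount 132): Cash=675 Expenses=-70 Revenue=-605
After txn 8 (Dr Revenue, Cr Expenses, amount 250): Cash=675 Expenses=-320 Revenue=-355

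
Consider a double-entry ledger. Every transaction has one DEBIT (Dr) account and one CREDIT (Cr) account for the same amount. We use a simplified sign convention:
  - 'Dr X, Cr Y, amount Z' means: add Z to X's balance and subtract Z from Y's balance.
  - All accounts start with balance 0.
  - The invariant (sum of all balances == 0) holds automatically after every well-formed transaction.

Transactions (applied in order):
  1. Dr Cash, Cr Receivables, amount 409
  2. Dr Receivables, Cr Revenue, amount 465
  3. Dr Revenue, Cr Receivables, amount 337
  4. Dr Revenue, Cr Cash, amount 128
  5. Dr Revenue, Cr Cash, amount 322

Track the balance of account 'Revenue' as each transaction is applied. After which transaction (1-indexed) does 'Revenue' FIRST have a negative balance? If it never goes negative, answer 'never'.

Answer: 2

Derivation:
After txn 1: Revenue=0
After txn 2: Revenue=-465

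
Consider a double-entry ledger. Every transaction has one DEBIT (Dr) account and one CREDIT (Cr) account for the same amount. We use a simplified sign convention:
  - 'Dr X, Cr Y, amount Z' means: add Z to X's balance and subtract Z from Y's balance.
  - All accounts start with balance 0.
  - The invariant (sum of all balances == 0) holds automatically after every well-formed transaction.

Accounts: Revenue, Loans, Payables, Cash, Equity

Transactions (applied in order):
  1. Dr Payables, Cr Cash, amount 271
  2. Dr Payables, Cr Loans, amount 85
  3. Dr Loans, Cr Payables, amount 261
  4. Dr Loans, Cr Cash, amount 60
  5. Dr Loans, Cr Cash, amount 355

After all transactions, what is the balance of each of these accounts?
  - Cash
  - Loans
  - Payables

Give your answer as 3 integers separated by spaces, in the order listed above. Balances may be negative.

After txn 1 (Dr Payables, Cr Cash, amount 271): Cash=-271 Payables=271
After txn 2 (Dr Payables, Cr Loans, amount 85): Cash=-271 Loans=-85 Payables=356
After txn 3 (Dr Loans, Cr Payables, amount 261): Cash=-271 Loans=176 Payables=95
After txn 4 (Dr Loans, Cr Cash, amount 60): Cash=-331 Loans=236 Payables=95
After txn 5 (Dr Loans, Cr Cash, amount 355): Cash=-686 Loans=591 Payables=95

Answer: -686 591 95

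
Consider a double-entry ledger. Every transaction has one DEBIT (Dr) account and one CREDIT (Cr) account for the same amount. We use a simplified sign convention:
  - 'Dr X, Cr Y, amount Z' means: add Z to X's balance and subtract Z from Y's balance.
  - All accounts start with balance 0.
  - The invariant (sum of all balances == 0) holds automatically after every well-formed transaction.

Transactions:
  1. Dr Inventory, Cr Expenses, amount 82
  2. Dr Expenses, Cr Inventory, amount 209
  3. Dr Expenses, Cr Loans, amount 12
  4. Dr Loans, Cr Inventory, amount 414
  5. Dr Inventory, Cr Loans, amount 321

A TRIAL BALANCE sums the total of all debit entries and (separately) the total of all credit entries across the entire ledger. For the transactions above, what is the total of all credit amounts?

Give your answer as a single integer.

Txn 1: credit+=82
Txn 2: credit+=209
Txn 3: credit+=12
Txn 4: credit+=414
Txn 5: credit+=321
Total credits = 1038

Answer: 1038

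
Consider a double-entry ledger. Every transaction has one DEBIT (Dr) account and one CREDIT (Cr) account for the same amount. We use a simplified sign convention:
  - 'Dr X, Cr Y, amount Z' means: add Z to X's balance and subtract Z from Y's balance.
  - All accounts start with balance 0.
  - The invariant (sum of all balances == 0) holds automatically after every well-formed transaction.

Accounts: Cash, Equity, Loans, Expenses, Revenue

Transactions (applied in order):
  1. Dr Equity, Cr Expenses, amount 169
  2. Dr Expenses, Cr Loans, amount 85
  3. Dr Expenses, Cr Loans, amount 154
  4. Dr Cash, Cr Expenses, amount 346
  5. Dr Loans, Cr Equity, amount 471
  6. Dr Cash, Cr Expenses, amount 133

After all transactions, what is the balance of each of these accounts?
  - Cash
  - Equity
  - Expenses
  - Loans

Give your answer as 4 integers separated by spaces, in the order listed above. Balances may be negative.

After txn 1 (Dr Equity, Cr Expenses, amount 169): Equity=169 Expenses=-169
After txn 2 (Dr Expenses, Cr Loans, amount 85): Equity=169 Expenses=-84 Loans=-85
After txn 3 (Dr Expenses, Cr Loans, amount 154): Equity=169 Expenses=70 Loans=-239
After txn 4 (Dr Cash, Cr Expenses, amount 346): Cash=346 Equity=169 Expenses=-276 Loans=-239
After txn 5 (Dr Loans, Cr Equity, amount 471): Cash=346 Equity=-302 Expenses=-276 Loans=232
After txn 6 (Dr Cash, Cr Expenses, amount 133): Cash=479 Equity=-302 Expenses=-409 Loans=232

Answer: 479 -302 -409 232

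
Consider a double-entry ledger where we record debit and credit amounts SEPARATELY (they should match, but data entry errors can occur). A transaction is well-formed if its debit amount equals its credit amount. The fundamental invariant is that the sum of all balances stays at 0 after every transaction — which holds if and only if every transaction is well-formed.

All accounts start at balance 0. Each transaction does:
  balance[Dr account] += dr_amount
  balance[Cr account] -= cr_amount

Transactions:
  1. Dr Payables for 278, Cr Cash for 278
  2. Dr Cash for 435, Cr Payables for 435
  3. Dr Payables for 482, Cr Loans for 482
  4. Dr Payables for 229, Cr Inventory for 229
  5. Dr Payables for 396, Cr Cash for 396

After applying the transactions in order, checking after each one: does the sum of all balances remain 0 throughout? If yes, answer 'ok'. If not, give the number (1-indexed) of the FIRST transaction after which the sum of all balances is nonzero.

After txn 1: dr=278 cr=278 sum_balances=0
After txn 2: dr=435 cr=435 sum_balances=0
After txn 3: dr=482 cr=482 sum_balances=0
After txn 4: dr=229 cr=229 sum_balances=0
After txn 5: dr=396 cr=396 sum_balances=0

Answer: ok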